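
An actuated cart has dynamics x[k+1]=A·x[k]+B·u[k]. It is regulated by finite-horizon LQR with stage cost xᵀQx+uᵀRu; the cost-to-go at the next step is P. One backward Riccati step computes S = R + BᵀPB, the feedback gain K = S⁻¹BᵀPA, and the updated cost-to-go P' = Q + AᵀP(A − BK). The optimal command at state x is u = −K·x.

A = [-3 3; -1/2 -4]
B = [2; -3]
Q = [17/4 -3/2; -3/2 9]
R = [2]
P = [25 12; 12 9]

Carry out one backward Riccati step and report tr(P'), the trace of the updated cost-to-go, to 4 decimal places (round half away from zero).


240.6731

BᵀP = [14.0000 -3.0000]
S = R + BᵀPB = [2] + [37.0000] = [39.0000]
BᵀPA = [-40.5000 54.0000]
K = S⁻¹·BᵀPA = [-1.0385 1.3846]
A−BK = [-0.9231 0.2308; -3.6154 0.1538]
AᵀP(A−BK) = [221.1923 -24.9231; -24.9231 6.2308]
P' = Q + AᵀP(A−BK) = [225.4423 -26.4231; -26.4231 15.2308]
tr(P') = 240.6731


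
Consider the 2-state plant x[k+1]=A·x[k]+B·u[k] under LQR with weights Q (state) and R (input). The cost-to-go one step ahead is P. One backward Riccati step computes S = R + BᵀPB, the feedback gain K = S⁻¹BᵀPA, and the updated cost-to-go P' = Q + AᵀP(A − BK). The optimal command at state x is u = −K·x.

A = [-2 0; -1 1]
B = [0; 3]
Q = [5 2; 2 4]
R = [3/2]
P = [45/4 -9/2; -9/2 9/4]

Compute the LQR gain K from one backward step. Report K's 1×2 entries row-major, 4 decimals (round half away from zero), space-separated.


0.9310 0.3103

BᵀP = [-13.5000 6.7500]
S = R + BᵀPB = [3/2] + [20.2500] = [21.7500]
BᵀPA = [20.2500 6.7500]
K = S⁻¹·BᵀPA = [0.9310 0.3103]
A−BK = [-2.0000 0.0000; -3.7931 0.0690]
AᵀP(A−BK) = [10.3966 0.4655; 0.4655 0.1552]
P' = Q + AᵀP(A−BK) = [15.3966 2.4655; 2.4655 4.1552]
tr(P') = 19.5517


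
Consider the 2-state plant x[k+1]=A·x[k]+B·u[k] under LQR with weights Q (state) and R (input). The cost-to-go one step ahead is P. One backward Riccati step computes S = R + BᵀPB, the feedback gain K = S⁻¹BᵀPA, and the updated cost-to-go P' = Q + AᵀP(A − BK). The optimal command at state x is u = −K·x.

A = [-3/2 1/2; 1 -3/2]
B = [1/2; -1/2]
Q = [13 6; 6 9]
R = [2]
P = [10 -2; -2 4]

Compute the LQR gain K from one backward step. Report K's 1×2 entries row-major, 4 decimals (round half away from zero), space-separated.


-1.8462 1.1538

BᵀP = [6.0000 -3.0000]
S = R + BᵀPB = [2] + [4.5000] = [6.5000]
BᵀPA = [-12.0000 7.5000]
K = S⁻¹·BᵀPA = [-1.8462 1.1538]
A−BK = [-0.5769 -0.0769; 0.0769 -0.9231]
AᵀP(A−BK) = [10.3462 -5.1538; -5.1538 5.8462]
P' = Q + AᵀP(A−BK) = [23.3462 0.8462; 0.8462 14.8462]
tr(P') = 38.1923


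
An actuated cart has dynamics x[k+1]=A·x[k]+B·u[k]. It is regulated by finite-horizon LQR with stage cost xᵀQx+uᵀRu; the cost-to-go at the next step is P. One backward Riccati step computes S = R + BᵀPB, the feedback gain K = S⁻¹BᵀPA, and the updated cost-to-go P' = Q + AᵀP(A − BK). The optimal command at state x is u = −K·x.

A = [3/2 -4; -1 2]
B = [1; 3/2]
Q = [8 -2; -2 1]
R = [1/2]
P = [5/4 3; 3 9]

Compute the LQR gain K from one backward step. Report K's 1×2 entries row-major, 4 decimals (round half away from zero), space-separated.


-0.2540 0.3226

BᵀP = [5.7500 16.5000]
S = R + BᵀPB = [1/2] + [30.5000] = [31.0000]
BᵀPA = [-7.8750 10.0000]
K = S⁻¹·BᵀPA = [-0.2540 0.3226]
A−BK = [1.7540 -4.3226; -0.6190 1.5161]
AᵀP(A−BK) = [0.8120 -1.9597; -1.9597 4.7742]
P' = Q + AᵀP(A−BK) = [8.8120 -3.9597; -3.9597 5.7742]
tr(P') = 14.5862


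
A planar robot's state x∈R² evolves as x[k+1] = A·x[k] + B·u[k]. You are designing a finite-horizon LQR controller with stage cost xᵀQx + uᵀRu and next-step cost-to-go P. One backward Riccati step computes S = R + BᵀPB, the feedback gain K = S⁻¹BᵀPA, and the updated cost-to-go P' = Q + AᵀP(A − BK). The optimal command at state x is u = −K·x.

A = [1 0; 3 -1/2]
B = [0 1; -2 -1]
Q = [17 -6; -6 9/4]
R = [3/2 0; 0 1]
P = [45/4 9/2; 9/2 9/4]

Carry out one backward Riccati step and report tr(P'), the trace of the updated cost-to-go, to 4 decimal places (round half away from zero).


BᵀP = [-9.0000 -4.5000; 6.7500 2.2500]
S = R + BᵀPB = [3/2 0; 0 1] + [9.0000 -4.5000; -4.5000 4.5000] = [10.5000 -4.5000; -4.5000 5.5000]
BᵀPA = [-22.5000 2.2500; 13.5000 -1.1250]
K = S⁻¹·BᵀPA = [-1.6800 0.1950; 1.0800 -0.0450]
A−BK = [-0.0800 0.0450; 0.7200 -0.1550]
AᵀP(A−BK) = [6.1200 -0.6300; -0.6300 0.0731]
P' = Q + AᵀP(A−BK) = [23.1200 -6.6300; -6.6300 2.3231]
tr(P') = 25.4431

25.4431


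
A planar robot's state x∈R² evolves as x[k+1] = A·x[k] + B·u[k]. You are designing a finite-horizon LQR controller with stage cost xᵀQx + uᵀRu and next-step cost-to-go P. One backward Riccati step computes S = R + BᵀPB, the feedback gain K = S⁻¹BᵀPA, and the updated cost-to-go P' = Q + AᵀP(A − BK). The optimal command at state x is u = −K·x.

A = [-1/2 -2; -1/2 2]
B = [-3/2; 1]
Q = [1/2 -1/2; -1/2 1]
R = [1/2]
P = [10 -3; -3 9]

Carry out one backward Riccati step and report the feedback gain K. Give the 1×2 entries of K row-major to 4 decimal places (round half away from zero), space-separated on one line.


BᵀP = [-18.0000 13.5000]
S = R + BᵀPB = [1/2] + [40.5000] = [41.0000]
BᵀPA = [2.2500 63.0000]
K = S⁻¹·BᵀPA = [0.0549 1.5366]
A−BK = [-0.4177 0.3049; -0.5549 0.4634]
AᵀP(A−BK) = [3.1265 -2.4573; -2.4573 3.1951]
P' = Q + AᵀP(A−BK) = [3.6265 -2.9573; -2.9573 4.1951]
tr(P') = 7.8216

0.0549 1.5366


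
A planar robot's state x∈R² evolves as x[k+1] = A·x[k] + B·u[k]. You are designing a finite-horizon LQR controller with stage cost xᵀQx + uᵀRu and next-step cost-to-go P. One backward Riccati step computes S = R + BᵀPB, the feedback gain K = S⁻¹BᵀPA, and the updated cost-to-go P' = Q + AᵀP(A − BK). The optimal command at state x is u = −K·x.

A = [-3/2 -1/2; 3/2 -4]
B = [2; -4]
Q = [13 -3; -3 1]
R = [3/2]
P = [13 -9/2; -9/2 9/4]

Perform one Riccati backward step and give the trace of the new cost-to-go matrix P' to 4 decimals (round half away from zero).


20.7784

BᵀP = [44.0000 -18.0000]
S = R + BᵀPB = [3/2] + [160.0000] = [161.5000]
BᵀPA = [-93.0000 50.0000]
K = S⁻¹·BᵀPA = [-0.5759 0.3096]
A−BK = [-0.3483 -1.1192; -0.8034 -2.7616]
AᵀP(A−BK) = [1.0083 1.4176; 1.4176 5.7701]
P' = Q + AᵀP(A−BK) = [14.0083 -1.5824; -1.5824 6.7701]
tr(P') = 20.7784


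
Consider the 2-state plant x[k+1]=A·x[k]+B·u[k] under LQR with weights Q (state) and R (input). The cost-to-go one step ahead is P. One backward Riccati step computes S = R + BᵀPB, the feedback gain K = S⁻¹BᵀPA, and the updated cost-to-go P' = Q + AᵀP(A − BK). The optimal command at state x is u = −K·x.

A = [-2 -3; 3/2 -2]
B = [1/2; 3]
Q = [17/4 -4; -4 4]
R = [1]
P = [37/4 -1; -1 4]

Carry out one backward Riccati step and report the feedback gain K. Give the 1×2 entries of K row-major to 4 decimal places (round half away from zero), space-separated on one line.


0.3855 -0.7676

BᵀP = [1.6250 11.5000]
S = R + BᵀPB = [1] + [35.3125] = [36.3125]
BᵀPA = [14.0000 -27.8750]
K = S⁻¹·BᵀPA = [0.3855 -0.7676]
A−BK = [-2.1928 -2.6162; 0.3434 0.3029]
AᵀP(A−BK) = [46.6024 54.7470; 54.7470 65.8520]
P' = Q + AᵀP(A−BK) = [50.8524 50.7470; 50.7470 69.8520]
tr(P') = 120.7044


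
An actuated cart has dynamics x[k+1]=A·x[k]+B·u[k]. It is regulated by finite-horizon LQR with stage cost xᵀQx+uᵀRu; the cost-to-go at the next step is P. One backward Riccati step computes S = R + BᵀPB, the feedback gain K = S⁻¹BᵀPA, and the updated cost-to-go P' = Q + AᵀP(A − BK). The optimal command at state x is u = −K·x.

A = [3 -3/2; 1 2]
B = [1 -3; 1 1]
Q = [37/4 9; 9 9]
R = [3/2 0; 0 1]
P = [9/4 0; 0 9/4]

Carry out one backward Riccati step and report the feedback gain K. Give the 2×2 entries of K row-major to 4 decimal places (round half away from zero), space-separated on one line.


BᵀP = [2.2500 2.2500; -6.7500 2.2500]
S = R + BᵀPB = [3/2 0; 0 1] + [4.5000 -4.5000; -4.5000 22.5000] = [6.0000 -4.5000; -4.5000 23.5000]
BᵀPA = [9.0000 1.1250; -18.0000 14.6250]
K = S⁻¹·BᵀPA = [1.0807 0.7640; -0.5590 0.7686]
A−BK = [0.2422 0.0419; 0.4783 0.4674]
AᵀP(A−BK) = [2.7112 1.3346; 1.3346 1.9618]
P' = Q + AᵀP(A−BK) = [11.9612 10.3346; 10.3346 10.9618]
tr(P') = 22.9229

1.0807 0.7640 -0.5590 0.7686


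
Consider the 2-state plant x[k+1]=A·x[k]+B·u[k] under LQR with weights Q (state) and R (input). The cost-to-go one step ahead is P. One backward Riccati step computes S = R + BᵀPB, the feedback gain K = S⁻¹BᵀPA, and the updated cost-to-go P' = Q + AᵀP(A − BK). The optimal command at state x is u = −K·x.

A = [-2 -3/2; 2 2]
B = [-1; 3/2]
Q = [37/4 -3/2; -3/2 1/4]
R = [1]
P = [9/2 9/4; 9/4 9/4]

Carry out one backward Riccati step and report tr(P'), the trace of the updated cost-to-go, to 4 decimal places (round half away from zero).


BᵀP = [-1.1250 1.1250]
S = R + BᵀPB = [1] + [2.8125] = [3.8125]
BᵀPA = [4.5000 3.9375]
K = S⁻¹·BᵀPA = [1.1803 1.0328]
A−BK = [-0.8197 -0.4672; 0.2295 0.4508]
AᵀP(A−BK) = [3.6885 2.1025; 2.1025 1.5584]
P' = Q + AᵀP(A−BK) = [12.9385 0.6025; 0.6025 1.8084]
tr(P') = 14.7469

14.7469


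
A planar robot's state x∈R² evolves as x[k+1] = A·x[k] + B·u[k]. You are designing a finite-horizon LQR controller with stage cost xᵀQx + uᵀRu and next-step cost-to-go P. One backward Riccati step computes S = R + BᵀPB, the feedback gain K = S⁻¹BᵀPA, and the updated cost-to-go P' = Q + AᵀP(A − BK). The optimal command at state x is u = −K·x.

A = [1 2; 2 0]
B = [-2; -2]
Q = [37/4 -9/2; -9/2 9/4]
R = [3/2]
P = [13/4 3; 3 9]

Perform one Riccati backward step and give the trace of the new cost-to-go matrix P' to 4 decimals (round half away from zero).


BᵀP = [-12.5000 -24.0000]
S = R + BᵀPB = [3/2] + [73.0000] = [74.5000]
BᵀPA = [-60.5000 -25.0000]
K = S⁻¹·BᵀPA = [-0.8121 -0.3356]
A−BK = [-0.6242 1.3289; 0.3758 -0.6711]
AᵀP(A−BK) = [2.1191 -1.8020; -1.8020 4.6107]
P' = Q + AᵀP(A−BK) = [11.3691 -6.3020; -6.3020 6.8607]
tr(P') = 18.2299

18.2299


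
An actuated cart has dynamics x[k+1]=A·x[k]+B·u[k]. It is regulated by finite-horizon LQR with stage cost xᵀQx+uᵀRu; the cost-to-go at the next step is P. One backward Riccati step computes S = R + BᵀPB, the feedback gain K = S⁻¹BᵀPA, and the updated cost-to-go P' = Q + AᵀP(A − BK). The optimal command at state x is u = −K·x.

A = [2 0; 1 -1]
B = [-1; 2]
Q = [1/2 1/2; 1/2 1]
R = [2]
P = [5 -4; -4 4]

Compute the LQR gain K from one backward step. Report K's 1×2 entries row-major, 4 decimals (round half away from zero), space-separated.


-0.3590 -0.3077

BᵀP = [-13.0000 12.0000]
S = R + BᵀPB = [2] + [37.0000] = [39.0000]
BᵀPA = [-14.0000 -12.0000]
K = S⁻¹·BᵀPA = [-0.3590 -0.3077]
A−BK = [1.6410 -0.3077; 1.7179 -0.3846]
AᵀP(A−BK) = [2.9744 -0.3077; -0.3077 0.3077]
P' = Q + AᵀP(A−BK) = [3.4744 0.1923; 0.1923 1.3077]
tr(P') = 4.7821


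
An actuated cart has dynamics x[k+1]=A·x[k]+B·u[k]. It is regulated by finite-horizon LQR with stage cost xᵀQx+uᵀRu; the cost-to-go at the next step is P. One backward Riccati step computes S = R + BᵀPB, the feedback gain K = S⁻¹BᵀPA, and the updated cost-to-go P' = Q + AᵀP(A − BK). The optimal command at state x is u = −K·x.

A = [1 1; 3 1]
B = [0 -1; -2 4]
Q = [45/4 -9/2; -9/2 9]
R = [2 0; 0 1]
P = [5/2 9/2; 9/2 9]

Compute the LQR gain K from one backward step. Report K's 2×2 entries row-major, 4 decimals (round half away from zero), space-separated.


-0.3526 -0.1847 0.7873 0.3172

BᵀP = [-9.0000 -18.0000; 15.5000 31.5000]
S = R + BᵀPB = [2 0; 0 1] + [36.0000 -63.0000; -63.0000 110.5000] = [38.0000 -63.0000; -63.0000 111.5000]
BᵀPA = [-63.0000 -27.0000; 110.0000 47.0000]
K = S⁻¹·BᵀPA = [-0.3526 -0.1847; 0.7873 0.3172]
A−BK = [1.7873 1.3172; -0.8545 -0.6381]
AᵀP(A−BK) = [1.6810 0.9757; 0.9757 0.6063]
P' = Q + AᵀP(A−BK) = [12.9310 -3.5243; -3.5243 9.6063]
tr(P') = 22.5373


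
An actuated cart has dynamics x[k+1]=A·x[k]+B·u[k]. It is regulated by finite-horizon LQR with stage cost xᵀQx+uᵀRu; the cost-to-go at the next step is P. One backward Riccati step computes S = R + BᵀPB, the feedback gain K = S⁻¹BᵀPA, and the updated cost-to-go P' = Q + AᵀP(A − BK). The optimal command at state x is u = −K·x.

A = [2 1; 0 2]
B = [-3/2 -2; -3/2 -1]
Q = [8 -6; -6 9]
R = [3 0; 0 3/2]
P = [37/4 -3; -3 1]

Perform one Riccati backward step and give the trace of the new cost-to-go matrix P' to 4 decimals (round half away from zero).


18.9105

BᵀP = [-9.3750 3.0000; -15.5000 5.0000]
S = R + BᵀPB = [3 0; 0 3/2] + [9.5625 15.7500; 15.7500 26.0000] = [12.5625 15.7500; 15.7500 27.5000]
BᵀPA = [-18.7500 -3.3750; -31.0000 -5.5000]
K = S⁻¹·BᵀPA = [-0.2810 -0.0635; -0.9663 -0.1636]
A−BK = [-0.3542 0.5775; -1.3879 1.7411]
AᵀP(A−BK) = [1.7748 0.2368; 0.2368 0.1357]
P' = Q + AᵀP(A−BK) = [9.7748 -5.7632; -5.7632 9.1357]
tr(P') = 18.9105


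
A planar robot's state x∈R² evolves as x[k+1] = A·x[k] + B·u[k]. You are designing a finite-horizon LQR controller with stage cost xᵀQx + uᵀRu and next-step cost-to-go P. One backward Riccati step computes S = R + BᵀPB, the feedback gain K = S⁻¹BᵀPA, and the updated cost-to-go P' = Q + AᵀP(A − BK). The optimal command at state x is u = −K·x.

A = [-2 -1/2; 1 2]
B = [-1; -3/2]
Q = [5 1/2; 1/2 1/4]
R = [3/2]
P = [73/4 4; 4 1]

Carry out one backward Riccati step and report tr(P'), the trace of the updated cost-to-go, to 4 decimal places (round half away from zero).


9.3929

BᵀP = [-24.2500 -5.5000]
S = R + BᵀPB = [3/2] + [32.5000] = [34.0000]
BᵀPA = [43.0000 1.1250]
K = S⁻¹·BᵀPA = [1.2647 0.0331]
A−BK = [-0.7353 -0.4669; 2.8971 2.0496]
AᵀP(A−BK) = [3.6176 0.8272; 0.8272 0.5253]
P' = Q + AᵀP(A−BK) = [8.6176 1.3272; 1.3272 0.7753]
tr(P') = 9.3929


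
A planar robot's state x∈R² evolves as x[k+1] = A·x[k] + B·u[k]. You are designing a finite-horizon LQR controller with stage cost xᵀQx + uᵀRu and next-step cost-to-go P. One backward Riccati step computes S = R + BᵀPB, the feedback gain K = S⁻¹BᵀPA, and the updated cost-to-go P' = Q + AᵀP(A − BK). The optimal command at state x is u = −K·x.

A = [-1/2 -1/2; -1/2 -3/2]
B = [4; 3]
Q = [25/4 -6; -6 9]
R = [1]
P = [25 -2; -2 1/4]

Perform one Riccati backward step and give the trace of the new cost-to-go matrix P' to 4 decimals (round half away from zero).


15.4055

BᵀP = [94.0000 -7.2500]
S = R + BᵀPB = [1] + [354.2500] = [355.2500]
BᵀPA = [-43.3750 -36.1250]
K = S⁻¹·BᵀPA = [-0.1221 -0.1017]
A−BK = [-0.0116 -0.0932; -0.1337 -1.1949]
AᵀP(A−BK) = [0.0165 0.0267; 0.0267 0.1390]
P' = Q + AᵀP(A−BK) = [6.2665 -5.9733; -5.9733 9.1390]
tr(P') = 15.4055


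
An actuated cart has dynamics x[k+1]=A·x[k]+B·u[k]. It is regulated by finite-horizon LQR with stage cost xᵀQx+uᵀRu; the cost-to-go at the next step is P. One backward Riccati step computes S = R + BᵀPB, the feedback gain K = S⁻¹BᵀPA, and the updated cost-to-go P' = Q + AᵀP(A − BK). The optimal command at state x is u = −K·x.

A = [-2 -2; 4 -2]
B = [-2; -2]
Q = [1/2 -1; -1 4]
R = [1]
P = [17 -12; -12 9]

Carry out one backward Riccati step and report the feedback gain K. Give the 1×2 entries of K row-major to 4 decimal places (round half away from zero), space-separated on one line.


BᵀP = [-10.0000 6.0000]
S = R + BᵀPB = [1] + [8.0000] = [9.0000]
BᵀPA = [44.0000 8.0000]
K = S⁻¹·BᵀPA = [4.8889 0.8889]
A−BK = [7.7778 -0.2222; 13.7778 -0.2222]
AᵀP(A−BK) = [188.8889 4.8889; 4.8889 0.8889]
P' = Q + AᵀP(A−BK) = [189.3889 3.8889; 3.8889 4.8889]
tr(P') = 194.2778

4.8889 0.8889


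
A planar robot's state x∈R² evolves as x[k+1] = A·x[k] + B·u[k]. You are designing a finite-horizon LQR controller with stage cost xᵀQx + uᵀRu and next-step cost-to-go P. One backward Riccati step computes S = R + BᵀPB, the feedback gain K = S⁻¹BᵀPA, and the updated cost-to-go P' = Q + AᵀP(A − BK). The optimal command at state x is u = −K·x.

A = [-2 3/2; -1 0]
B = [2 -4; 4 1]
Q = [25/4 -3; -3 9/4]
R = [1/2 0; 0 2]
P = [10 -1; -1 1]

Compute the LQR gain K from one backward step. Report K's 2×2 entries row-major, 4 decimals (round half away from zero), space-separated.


-0.3375 0.0944 0.3279 -0.3254

BᵀP = [16.0000 2.0000; -41.0000 5.0000]
S = R + BᵀPB = [1/2 0; 0 2] + [40.0000 -62.0000; -62.0000 169.0000] = [40.5000 -62.0000; -62.0000 171.0000]
BᵀPA = [-34.0000 24.0000; 77.0000 -61.5000]
K = S⁻¹·BᵀPA = [-0.3375 0.0944; 0.3279 -0.3254]
A−BK = [-0.0133 0.0095; 0.0221 -0.0523]
AᵀP(A−BK) = [0.2749 -0.2327; -0.2327 0.2209]
P' = Q + AᵀP(A−BK) = [6.5249 -3.2327; -3.2327 2.4709]
tr(P') = 8.9957


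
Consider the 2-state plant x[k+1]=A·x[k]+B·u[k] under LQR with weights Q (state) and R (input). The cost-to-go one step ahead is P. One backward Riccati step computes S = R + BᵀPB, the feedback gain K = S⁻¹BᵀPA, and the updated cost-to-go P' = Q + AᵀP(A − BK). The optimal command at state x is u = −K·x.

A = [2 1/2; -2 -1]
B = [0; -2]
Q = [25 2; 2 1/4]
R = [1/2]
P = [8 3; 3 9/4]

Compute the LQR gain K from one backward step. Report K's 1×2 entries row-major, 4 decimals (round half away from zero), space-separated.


-0.3158 0.1579

BᵀP = [-6.0000 -4.5000]
S = R + BᵀPB = [1/2] + [9.0000] = [9.5000]
BᵀPA = [-3.0000 1.5000]
K = S⁻¹·BᵀPA = [-0.3158 0.1579]
A−BK = [2.0000 0.5000; -2.6316 -0.6842]
AᵀP(A−BK) = [16.0526 3.9737; 3.9737 1.0132]
P' = Q + AᵀP(A−BK) = [41.0526 5.9737; 5.9737 1.2632]
tr(P') = 42.3158


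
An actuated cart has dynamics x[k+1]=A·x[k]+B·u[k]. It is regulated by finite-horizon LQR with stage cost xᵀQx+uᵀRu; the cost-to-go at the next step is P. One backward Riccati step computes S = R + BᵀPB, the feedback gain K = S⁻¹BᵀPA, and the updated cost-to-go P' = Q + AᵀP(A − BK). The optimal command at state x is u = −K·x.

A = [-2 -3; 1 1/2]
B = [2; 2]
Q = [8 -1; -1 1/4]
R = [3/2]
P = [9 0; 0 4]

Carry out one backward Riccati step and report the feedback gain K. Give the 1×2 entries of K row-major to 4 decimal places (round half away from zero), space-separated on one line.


-0.5234 -0.9346

BᵀP = [18.0000 8.0000]
S = R + BᵀPB = [3/2] + [52.0000] = [53.5000]
BᵀPA = [-28.0000 -50.0000]
K = S⁻¹·BᵀPA = [-0.5234 -0.9346]
A−BK = [-0.9533 -1.1308; 2.0467 2.3692]
AᵀP(A−BK) = [25.3458 29.8318; 29.8318 35.2710]
P' = Q + AᵀP(A−BK) = [33.3458 28.8318; 28.8318 35.5210]
tr(P') = 68.8668


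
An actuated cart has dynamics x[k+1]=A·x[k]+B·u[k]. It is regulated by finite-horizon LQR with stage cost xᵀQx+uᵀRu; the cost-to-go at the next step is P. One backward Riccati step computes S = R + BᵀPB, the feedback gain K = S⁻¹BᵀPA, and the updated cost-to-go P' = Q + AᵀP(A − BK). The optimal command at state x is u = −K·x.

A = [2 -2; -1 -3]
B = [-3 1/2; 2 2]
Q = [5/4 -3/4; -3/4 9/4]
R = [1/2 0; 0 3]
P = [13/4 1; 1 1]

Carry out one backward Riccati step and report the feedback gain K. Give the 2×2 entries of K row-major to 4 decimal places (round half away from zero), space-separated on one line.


BᵀP = [-7.7500 -1.0000; 3.6250 2.5000]
S = R + BᵀPB = [1/2 0; 0 3] + [21.2500 -5.8750; -5.8750 6.8125] = [21.7500 -5.8750; -5.8750 9.8125]
BᵀPA = [-14.5000 18.5000; 4.7500 -14.7500]
K = S⁻¹·BᵀPA = [-0.6393 0.5303; 0.1013 -1.1857]
A−BK = [0.0314 0.1838; 0.0760 -1.6893]
AᵀP(A−BK) = [0.2489 -0.6786; -0.6786 6.7006]
P' = Q + AᵀP(A−BK) = [1.4989 -1.4286; -1.4286 8.9506]
tr(P') = 10.4495

-0.6393 0.5303 0.1013 -1.1857


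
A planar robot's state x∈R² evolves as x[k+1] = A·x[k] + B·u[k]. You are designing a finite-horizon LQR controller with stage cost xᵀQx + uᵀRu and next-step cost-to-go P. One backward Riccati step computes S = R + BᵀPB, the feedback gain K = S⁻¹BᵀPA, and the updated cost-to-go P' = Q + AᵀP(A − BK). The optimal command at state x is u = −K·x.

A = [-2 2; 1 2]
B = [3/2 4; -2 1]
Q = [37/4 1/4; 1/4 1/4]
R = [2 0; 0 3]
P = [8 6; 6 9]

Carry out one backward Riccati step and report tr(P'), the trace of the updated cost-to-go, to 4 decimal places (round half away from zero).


BᵀP = [0.0000 -9.0000; 38.0000 33.0000]
S = R + BᵀPB = [2 0; 0 3] + [18.0000 -9.0000; -9.0000 185.0000] = [20.0000 -9.0000; -9.0000 188.0000]
BᵀPA = [-9.0000 -18.0000; -43.0000 142.0000]
K = S⁻¹·BᵀPA = [-0.5651 -0.5724; -0.2558 0.7279]
A−BK = [-0.1292 -0.0530; 0.1256 0.1272]
AᵀP(A−BK) = [0.9157 0.1484; 0.1484 2.3322]
P' = Q + AᵀP(A−BK) = [10.1657 0.3984; 0.3984 2.5822]
tr(P') = 12.7479

12.7479


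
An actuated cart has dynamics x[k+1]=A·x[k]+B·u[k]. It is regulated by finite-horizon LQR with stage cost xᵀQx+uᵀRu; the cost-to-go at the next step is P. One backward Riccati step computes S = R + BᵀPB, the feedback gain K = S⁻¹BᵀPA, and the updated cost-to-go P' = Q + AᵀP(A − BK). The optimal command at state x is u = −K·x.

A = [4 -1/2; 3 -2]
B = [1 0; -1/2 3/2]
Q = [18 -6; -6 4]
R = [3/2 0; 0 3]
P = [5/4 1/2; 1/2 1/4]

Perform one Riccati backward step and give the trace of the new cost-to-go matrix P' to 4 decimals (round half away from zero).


43.9135

BᵀP = [1.0000 0.3750; 0.7500 0.3750]
S = R + BᵀPB = [3/2 0; 0 3] + [0.8125 0.5625; 0.5625 0.5625] = [2.3125 0.5625; 0.5625 3.5625]
BᵀPA = [5.1250 -1.2500; 4.1250 -1.1250]
K = S⁻¹·BᵀPA = [2.0118 -0.4822; 0.8402 -0.2396]
A−BK = [1.9882 -0.0178; 2.7456 -1.8817]
AᵀP(A−BK) = [20.4734 -5.2899; -5.2899 1.4401]
P' = Q + AᵀP(A−BK) = [38.4734 -11.2899; -11.2899 5.4401]
tr(P') = 43.9135


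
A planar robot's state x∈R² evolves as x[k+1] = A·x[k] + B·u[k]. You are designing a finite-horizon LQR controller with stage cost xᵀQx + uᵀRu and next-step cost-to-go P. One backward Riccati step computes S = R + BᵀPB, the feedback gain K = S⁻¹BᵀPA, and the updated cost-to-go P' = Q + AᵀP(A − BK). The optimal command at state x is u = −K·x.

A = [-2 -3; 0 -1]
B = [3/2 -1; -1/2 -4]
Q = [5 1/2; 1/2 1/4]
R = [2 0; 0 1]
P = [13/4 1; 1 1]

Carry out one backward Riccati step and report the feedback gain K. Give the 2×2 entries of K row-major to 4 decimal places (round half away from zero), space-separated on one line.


BᵀP = [4.3750 1.0000; -7.2500 -5.0000]
S = R + BᵀPB = [2 0; 0 1] + [6.0625 -8.3750; -8.3750 27.2500] = [8.0625 -8.3750; -8.3750 28.2500]
BᵀPA = [-8.7500 -14.1250; 14.5000 26.7500]
K = S⁻¹·BᵀPA = [-0.7978 -1.1102; 0.2768 0.6178]
A−BK = [-0.5266 -0.7169; 0.7082 0.9159]
AᵀP(A−BK) = [2.0063 2.8279; 2.8279 4.0428]
P' = Q + AᵀP(A−BK) = [7.0063 3.3279; 3.3279 4.2928]
tr(P') = 11.2992

-0.7978 -1.1102 0.2768 0.6178


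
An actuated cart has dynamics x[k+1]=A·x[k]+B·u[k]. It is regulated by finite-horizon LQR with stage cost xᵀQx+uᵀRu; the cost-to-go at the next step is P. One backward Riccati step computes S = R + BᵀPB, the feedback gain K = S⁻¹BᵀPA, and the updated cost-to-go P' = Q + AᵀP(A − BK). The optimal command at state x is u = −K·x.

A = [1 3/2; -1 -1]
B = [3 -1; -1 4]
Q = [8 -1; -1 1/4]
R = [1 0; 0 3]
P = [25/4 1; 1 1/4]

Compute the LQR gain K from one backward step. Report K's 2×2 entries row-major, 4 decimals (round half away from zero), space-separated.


0.2827 0.4562 -0.0651 -0.0563

BᵀP = [17.7500 2.7500; -2.2500 0.0000]
S = R + BᵀPB = [1 0; 0 3] + [50.5000 -6.7500; -6.7500 2.2500] = [51.5000 -6.7500; -6.7500 5.2500]
BᵀPA = [15.0000 23.8750; -2.2500 -3.3750]
K = S⁻¹·BᵀPA = [0.2827 0.4562; -0.0651 -0.0563]
A−BK = [0.0867 0.0751; -0.4570 -0.3186]
AᵀP(A−BK) = [0.1126 0.1551; 0.1551 0.2304]
P' = Q + AᵀP(A−BK) = [8.1126 -0.8449; -0.8449 0.4804]
tr(P') = 8.5930


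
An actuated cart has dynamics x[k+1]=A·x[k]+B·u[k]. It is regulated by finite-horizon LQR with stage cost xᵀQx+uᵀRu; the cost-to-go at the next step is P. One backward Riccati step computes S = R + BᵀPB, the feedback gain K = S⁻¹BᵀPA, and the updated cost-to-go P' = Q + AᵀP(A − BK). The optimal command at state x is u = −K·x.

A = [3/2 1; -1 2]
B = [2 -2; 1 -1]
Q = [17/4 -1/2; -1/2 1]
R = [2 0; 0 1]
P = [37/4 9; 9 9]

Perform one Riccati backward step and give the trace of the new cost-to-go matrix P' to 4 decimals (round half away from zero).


6.5063

BᵀP = [27.5000 27.0000; -27.5000 -27.0000]
S = R + BᵀPB = [2 0; 0 1] + [82.0000 -82.0000; -82.0000 82.0000] = [84.0000 -82.0000; -82.0000 83.0000]
BᵀPA = [14.2500 81.5000; -14.2500 -81.5000]
K = S⁻¹·BᵀPA = [0.0575 0.3286; -0.1149 -0.6573]
A−BK = [1.1552 -0.9718; -1.1724 1.0141]
AᵀP(A−BK) = [0.3561 -0.1739; -0.1739 0.9002]
P' = Q + AᵀP(A−BK) = [4.6061 -0.6739; -0.6739 1.9002]
tr(P') = 6.5063


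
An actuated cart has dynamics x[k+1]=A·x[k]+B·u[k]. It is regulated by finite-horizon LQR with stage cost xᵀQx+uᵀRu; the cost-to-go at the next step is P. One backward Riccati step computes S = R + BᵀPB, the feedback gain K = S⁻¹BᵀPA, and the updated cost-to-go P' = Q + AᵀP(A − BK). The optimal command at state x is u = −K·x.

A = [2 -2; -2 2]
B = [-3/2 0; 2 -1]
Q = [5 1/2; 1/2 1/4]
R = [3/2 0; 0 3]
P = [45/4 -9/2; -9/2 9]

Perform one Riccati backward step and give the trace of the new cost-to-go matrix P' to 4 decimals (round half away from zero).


BᵀP = [-25.8750 24.7500; 4.5000 -9.0000]
S = R + BᵀPB = [3/2 0; 0 3] + [88.3125 -24.7500; -24.7500 9.0000] = [89.8125 -24.7500; -24.7500 12.0000]
BᵀPA = [-101.2500 101.2500; 27.0000 -27.0000]
K = S⁻¹·BᵀPA = [-1.1753 1.1753; -0.1741 0.1741]
A−BK = [0.2370 -0.2370; 0.1765 -0.1765]
AᵀP(A−BK) = [2.6989 -2.6989; -2.6989 2.6989]
P' = Q + AᵀP(A−BK) = [7.6989 -2.1989; -2.1989 2.9489]
tr(P') = 10.6478

10.6478


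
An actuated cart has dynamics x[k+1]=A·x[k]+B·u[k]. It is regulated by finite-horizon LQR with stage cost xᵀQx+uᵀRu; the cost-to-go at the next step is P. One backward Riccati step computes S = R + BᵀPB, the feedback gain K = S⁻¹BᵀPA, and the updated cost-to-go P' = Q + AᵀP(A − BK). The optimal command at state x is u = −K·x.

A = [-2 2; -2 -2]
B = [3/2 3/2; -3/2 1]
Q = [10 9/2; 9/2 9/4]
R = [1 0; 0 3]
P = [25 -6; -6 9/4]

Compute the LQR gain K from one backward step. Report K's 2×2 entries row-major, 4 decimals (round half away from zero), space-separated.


-0.2171 1.2356 -0.8515 0.1290

BᵀP = [46.5000 -12.3750; 31.5000 -6.7500]
S = R + BᵀPB = [1 0; 0 3] + [88.3125 57.3750; 57.3750 40.5000] = [89.3125 57.3750; 57.3750 43.5000]
BᵀPA = [-68.2500 117.7500; -49.5000 76.5000]
K = S⁻¹·BᵀPA = [-0.2171 1.2356; -0.8515 0.1290]
A−BK = [-0.3970 -0.0468; -1.4742 -0.2756]
AᵀP(A−BK) = [4.0294 -0.2895; -0.2895 1.6474]
P' = Q + AᵀP(A−BK) = [14.0294 4.2105; 4.2105 3.8974]
tr(P') = 17.9268


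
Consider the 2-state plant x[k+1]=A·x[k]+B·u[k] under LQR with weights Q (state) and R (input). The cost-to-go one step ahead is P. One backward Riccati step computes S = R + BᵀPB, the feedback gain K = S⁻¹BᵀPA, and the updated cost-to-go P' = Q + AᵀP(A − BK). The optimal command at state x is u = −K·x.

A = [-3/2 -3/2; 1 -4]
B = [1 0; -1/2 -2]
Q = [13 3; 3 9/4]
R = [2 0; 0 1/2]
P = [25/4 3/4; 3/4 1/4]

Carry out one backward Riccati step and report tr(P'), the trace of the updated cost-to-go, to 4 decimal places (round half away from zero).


24.0871

BᵀP = [5.8750 0.6250; -1.5000 -0.5000]
S = R + BᵀPB = [2 0; 0 1/2] + [5.5625 -1.2500; -1.2500 1.0000] = [7.5625 -1.2500; -1.2500 1.5000]
BᵀPA = [-8.1875 -11.3125; 1.7500 4.2500]
K = S⁻¹·BᵀPA = [-1.0319 -1.1917; 0.3067 1.8403]
A−BK = [-0.4681 -0.3083; 1.0974 -0.9153]
AᵀP(A−BK) = [3.0767 3.4601; 3.4601 5.7604]
P' = Q + AᵀP(A−BK) = [16.0767 6.4601; 6.4601 8.0104]
tr(P') = 24.0871


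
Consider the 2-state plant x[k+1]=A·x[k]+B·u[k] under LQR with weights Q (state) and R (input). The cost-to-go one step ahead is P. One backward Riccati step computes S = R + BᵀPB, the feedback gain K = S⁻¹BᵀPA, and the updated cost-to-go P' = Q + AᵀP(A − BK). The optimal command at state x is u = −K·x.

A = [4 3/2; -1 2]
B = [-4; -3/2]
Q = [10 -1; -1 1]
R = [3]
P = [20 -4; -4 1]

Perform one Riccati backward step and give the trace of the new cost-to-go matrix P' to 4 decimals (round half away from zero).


BᵀP = [-74.0000 14.5000]
S = R + BᵀPB = [3] + [274.2500] = [277.2500]
BᵀPA = [-310.5000 -82.0000]
K = S⁻¹·BᵀPA = [-1.1199 -0.2958]
A−BK = [-0.4797 0.3170; -2.6799 1.5564]
AᵀP(A−BK) = [5.2624 0.1659; 0.1659 0.7475]
P' = Q + AᵀP(A−BK) = [15.2624 -0.8341; -0.8341 1.7475]
tr(P') = 17.0099

17.0099


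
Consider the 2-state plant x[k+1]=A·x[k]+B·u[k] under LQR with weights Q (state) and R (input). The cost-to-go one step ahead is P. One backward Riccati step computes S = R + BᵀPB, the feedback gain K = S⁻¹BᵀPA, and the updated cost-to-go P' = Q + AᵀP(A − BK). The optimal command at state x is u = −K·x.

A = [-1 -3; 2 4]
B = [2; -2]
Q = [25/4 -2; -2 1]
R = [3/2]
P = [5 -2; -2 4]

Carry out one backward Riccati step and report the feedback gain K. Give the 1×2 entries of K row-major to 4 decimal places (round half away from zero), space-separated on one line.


-0.7103 -1.6822

BᵀP = [14.0000 -12.0000]
S = R + BᵀPB = [3/2] + [52.0000] = [53.5000]
BᵀPA = [-38.0000 -90.0000]
K = S⁻¹·BᵀPA = [-0.7103 -1.6822]
A−BK = [0.4206 0.3645; 0.5794 0.6355]
AᵀP(A−BK) = [2.0093 3.0748; 3.0748 5.5981]
P' = Q + AᵀP(A−BK) = [8.2593 1.0748; 1.0748 6.5981]
tr(P') = 14.8575


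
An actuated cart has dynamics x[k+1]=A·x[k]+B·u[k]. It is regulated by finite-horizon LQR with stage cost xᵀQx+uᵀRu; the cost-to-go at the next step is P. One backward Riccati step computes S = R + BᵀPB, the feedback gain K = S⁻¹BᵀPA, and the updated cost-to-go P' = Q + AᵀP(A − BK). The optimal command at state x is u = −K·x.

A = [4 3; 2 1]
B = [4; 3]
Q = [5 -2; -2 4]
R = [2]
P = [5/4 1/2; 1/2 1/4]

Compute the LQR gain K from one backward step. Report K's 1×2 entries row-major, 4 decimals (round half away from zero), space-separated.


BᵀP = [6.5000 2.7500]
S = R + BᵀPB = [2] + [34.2500] = [36.2500]
BᵀPA = [31.5000 22.2500]
K = S⁻¹·BᵀPA = [0.8690 0.6138]
A−BK = [0.5241 0.5448; -0.6069 -0.8414]
AᵀP(A−BK) = [1.6276 1.1655; 1.1655 0.8431]
P' = Q + AᵀP(A−BK) = [6.6276 -0.8345; -0.8345 4.8431]
tr(P') = 11.4707

0.8690 0.6138


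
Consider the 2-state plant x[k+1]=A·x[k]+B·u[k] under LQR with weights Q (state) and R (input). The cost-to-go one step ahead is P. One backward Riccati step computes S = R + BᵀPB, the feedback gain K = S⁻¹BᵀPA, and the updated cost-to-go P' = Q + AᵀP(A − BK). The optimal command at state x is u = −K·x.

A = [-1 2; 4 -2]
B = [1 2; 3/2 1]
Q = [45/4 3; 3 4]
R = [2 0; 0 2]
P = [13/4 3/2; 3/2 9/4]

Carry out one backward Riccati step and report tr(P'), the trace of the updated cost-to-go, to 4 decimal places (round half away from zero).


35.7429

BᵀP = [5.5000 4.8750; 8.0000 5.2500]
S = R + BᵀPB = [2 0; 0 2] + [12.8125 15.8750; 15.8750 21.2500] = [14.8125 15.8750; 15.8750 23.2500]
BᵀPA = [14.0000 1.2500; 13.0000 5.5000]
K = S⁻¹·BᵀPA = [1.2896 -0.6306; -0.3214 0.6671]
A−BK = [-1.6468 1.2963; 2.3870 -1.7212]
AᵀP(A−BK) = [13.3738 -9.3444; -9.3444 7.1191]
P' = Q + AᵀP(A−BK) = [24.6238 -6.3444; -6.3444 11.1191]
tr(P') = 35.7429


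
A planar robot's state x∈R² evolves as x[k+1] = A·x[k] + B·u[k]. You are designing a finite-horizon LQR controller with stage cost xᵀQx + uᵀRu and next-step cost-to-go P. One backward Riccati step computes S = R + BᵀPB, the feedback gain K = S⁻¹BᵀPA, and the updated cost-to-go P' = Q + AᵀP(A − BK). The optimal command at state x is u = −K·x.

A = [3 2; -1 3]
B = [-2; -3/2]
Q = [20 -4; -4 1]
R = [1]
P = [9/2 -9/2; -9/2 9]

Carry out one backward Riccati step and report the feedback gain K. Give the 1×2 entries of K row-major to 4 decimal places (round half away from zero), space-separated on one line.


-0.1837 -1.4694

BᵀP = [-2.2500 -4.5000]
S = R + BᵀPB = [1] + [11.2500] = [12.2500]
BᵀPA = [-2.2500 -18.0000]
K = S⁻¹·BᵀPA = [-0.1837 -1.4694]
A−BK = [2.6327 -0.9388; -1.2755 0.7959]
AᵀP(A−BK) = [76.0867 -34.8061; -34.8061 18.5510]
P' = Q + AᵀP(A−BK) = [96.0867 -38.8061; -38.8061 19.5510]
tr(P') = 115.6378


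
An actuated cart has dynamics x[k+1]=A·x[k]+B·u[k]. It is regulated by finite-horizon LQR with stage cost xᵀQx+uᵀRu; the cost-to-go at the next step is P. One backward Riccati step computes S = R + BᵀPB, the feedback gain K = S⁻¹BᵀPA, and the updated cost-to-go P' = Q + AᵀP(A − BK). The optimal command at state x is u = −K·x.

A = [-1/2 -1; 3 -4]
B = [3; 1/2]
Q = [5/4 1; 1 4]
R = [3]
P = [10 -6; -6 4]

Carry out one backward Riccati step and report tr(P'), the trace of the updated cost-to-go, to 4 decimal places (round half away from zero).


BᵀP = [27.0000 -16.0000]
S = R + BᵀPB = [3] + [73.0000] = [76.0000]
BᵀPA = [-61.5000 37.0000]
K = S⁻¹·BᵀPA = [-0.8092 0.4868]
A−BK = [1.9276 -2.4605; 3.4046 -4.2434]
AᵀP(A−BK) = [6.7336 -7.0592; -7.0592 7.9868]
P' = Q + AᵀP(A−BK) = [7.9836 -6.0592; -6.0592 11.9868]
tr(P') = 19.9704

19.9704


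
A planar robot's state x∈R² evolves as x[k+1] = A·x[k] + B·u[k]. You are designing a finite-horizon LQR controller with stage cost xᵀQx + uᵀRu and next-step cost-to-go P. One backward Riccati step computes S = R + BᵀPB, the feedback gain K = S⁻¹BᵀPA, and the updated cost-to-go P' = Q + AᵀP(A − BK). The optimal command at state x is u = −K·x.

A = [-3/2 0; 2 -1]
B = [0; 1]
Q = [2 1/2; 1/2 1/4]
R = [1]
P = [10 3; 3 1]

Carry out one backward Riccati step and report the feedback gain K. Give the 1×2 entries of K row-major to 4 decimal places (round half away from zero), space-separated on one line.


BᵀP = [3.0000 1.0000]
S = R + BᵀPB = [1] + [1.0000] = [2.0000]
BᵀPA = [-2.5000 -1.0000]
K = S⁻¹·BᵀPA = [-1.2500 -0.5000]
A−BK = [-1.5000 0.0000; 3.2500 -0.5000]
AᵀP(A−BK) = [5.3750 1.2500; 1.2500 0.5000]
P' = Q + AᵀP(A−BK) = [7.3750 1.7500; 1.7500 0.7500]
tr(P') = 8.1250

-1.2500 -0.5000


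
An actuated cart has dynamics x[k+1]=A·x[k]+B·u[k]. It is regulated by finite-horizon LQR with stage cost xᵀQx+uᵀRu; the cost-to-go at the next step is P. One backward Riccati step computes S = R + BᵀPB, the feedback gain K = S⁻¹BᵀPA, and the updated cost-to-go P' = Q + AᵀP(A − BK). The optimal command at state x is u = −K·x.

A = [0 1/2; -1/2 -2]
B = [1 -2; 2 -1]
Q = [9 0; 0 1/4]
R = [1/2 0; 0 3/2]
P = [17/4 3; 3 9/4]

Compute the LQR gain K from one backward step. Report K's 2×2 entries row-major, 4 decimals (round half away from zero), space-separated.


-0.1233 -0.3778 0.0205 0.0053

BᵀP = [10.2500 7.5000; -11.5000 -8.2500]
S = R + BᵀPB = [1/2 0; 0 3/2] + [25.2500 -28.0000; -28.0000 31.2500] = [25.7500 -28.0000; -28.0000 32.7500]
BᵀPA = [-3.7500 -9.8750; 4.1250 10.7500]
K = S⁻¹·BᵀPA = [-0.1233 -0.3778; 0.0205 0.0053]
A−BK = [0.1644 0.8883; -0.2329 -1.2392]
AᵀP(A−BK) = [0.0154 0.0616; 0.0616 0.2754]
P' = Q + AᵀP(A−BK) = [9.0154 0.0616; 0.0616 0.5254]
tr(P') = 9.5408


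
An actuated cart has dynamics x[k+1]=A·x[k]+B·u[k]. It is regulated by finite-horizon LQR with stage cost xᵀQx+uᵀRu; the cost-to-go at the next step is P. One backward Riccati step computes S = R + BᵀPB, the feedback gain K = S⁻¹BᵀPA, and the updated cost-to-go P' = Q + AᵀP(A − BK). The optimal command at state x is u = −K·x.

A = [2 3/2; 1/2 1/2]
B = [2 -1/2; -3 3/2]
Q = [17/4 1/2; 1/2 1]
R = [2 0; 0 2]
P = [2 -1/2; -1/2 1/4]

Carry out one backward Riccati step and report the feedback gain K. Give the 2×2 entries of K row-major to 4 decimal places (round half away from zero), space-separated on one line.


BᵀP = [5.5000 -1.7500; -1.7500 0.6250]
S = R + BᵀPB = [2 0; 0 2] + [16.2500 -5.3750; -5.3750 1.8125] = [18.2500 -5.3750; -5.3750 3.8125]
BᵀPA = [10.1250 7.3750; -3.1875 -2.3125]
K = S⁻¹·BᵀPA = [0.5276 0.3856; -0.0922 -0.0630]
A−BK = [0.8986 0.6974; 2.2212 1.7512]
AᵀP(A−BK) = [1.4263 1.0829; 1.0829 0.8233]
P' = Q + AᵀP(A−BK) = [5.6763 1.5829; 1.5829 1.8233]
tr(P') = 7.4996

0.5276 0.3856 -0.0922 -0.0630


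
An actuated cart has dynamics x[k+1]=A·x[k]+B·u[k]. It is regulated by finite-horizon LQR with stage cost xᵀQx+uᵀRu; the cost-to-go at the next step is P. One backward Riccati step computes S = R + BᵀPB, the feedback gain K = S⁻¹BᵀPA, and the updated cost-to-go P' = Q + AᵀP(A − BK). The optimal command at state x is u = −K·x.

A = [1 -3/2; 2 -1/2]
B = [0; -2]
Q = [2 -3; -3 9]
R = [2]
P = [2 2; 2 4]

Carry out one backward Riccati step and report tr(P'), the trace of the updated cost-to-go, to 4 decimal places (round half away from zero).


BᵀP = [-4.0000 -8.0000]
S = R + BᵀPB = [2] + [16.0000] = [18.0000]
BᵀPA = [-20.0000 10.0000]
K = S⁻¹·BᵀPA = [-1.1111 0.5556]
A−BK = [1.0000 -1.5000; -0.2222 0.6111]
AᵀP(A−BK) = [3.7778 -2.8889; -2.8889 2.9444]
P' = Q + AᵀP(A−BK) = [5.7778 -5.8889; -5.8889 11.9444]
tr(P') = 17.7222

17.7222


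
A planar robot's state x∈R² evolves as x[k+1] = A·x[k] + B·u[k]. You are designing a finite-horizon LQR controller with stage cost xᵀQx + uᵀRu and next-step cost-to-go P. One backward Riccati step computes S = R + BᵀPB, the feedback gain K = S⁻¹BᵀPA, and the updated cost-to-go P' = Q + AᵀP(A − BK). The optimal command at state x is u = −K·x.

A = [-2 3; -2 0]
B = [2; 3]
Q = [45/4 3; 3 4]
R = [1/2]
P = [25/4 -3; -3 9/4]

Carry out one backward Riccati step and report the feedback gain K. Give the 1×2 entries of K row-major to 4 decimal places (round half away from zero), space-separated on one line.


-0.8718 1.0769

BᵀP = [3.5000 0.7500]
S = R + BᵀPB = [1/2] + [9.2500] = [9.7500]
BᵀPA = [-8.5000 10.5000]
K = S⁻¹·BᵀPA = [-0.8718 1.0769]
A−BK = [-0.2564 0.8462; 0.6154 -3.2308]
AᵀP(A−BK) = [2.5897 -10.3462; -10.3462 44.9423]
P' = Q + AᵀP(A−BK) = [13.8397 -7.3462; -7.3462 48.9423]
tr(P') = 62.7821


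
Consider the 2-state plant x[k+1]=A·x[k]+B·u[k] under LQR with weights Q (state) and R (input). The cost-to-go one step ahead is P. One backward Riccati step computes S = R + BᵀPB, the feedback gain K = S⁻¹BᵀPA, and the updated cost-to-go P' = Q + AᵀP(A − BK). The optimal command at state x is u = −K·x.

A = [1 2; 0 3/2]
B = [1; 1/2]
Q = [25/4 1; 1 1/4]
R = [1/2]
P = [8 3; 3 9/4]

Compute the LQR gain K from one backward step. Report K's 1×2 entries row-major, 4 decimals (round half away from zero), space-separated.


0.7876 2.0881

BᵀP = [9.5000 4.1250]
S = R + BᵀPB = [1/2] + [11.5625] = [12.0625]
BᵀPA = [9.5000 25.1875]
K = S⁻¹·BᵀPA = [0.7876 2.0881]
A−BK = [0.2124 -0.0881; -0.3938 0.4560]
AᵀP(A−BK) = [0.5181 0.6632; 0.6632 2.4689]
P' = Q + AᵀP(A−BK) = [6.7681 1.6632; 1.6632 2.7189]
tr(P') = 9.4870


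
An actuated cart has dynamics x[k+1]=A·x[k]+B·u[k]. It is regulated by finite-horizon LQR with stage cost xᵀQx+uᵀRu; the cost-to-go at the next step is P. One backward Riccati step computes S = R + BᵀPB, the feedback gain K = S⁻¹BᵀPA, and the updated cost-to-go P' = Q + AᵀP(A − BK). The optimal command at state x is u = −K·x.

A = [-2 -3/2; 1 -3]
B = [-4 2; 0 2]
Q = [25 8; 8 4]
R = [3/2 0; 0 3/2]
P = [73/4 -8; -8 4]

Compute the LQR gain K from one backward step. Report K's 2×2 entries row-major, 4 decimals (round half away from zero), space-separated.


BᵀP = [-73.0000 32.0000; 20.5000 -8.0000]
S = R + BᵀPB = [3/2 0; 0 3/2] + [292.0000 -82.0000; -82.0000 25.0000] = [293.5000 -82.0000; -82.0000 26.5000]
BᵀPA = [178.0000 13.5000; -49.0000 -6.7500]
K = S⁻¹·BᵀPA = [0.6633 -0.1858; 0.2036 -0.8295]
A−BK = [0.2463 -0.5840; 0.5929 -1.3409]
AᵀP(A−BK) = [0.8989 -0.8311; -0.8311 1.9710]
P' = Q + AᵀP(A−BK) = [25.8989 7.1689; 7.1689 5.9710]
tr(P') = 31.8699

0.6633 -0.1858 0.2036 -0.8295


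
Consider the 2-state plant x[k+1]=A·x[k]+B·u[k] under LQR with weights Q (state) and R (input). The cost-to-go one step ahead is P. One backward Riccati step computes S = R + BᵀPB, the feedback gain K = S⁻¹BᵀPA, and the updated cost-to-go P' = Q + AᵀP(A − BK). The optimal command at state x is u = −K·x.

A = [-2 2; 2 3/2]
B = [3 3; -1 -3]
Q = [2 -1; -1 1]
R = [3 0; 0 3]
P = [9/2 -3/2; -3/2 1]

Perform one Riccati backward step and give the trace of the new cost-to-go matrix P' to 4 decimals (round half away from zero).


6.2795

BᵀP = [15.0000 -5.5000; 18.0000 -7.5000]
S = R + BᵀPB = [3 0; 0 3] + [50.5000 61.5000; 61.5000 76.5000] = [53.5000 61.5000; 61.5000 79.5000]
BᵀPA = [-41.0000 21.7500; -51.0000 24.7500]
K = S⁻¹·BᵀPA = [-0.2611 0.4395; -0.4395 -0.0287]
A−BK = [0.1019 0.7675; 0.4204 1.8535]
AᵀP(A−BK) = [0.8790 0.0573; 0.0573 2.4005]
P' = Q + AᵀP(A−BK) = [2.8790 -0.9427; -0.9427 3.4005]
tr(P') = 6.2795
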